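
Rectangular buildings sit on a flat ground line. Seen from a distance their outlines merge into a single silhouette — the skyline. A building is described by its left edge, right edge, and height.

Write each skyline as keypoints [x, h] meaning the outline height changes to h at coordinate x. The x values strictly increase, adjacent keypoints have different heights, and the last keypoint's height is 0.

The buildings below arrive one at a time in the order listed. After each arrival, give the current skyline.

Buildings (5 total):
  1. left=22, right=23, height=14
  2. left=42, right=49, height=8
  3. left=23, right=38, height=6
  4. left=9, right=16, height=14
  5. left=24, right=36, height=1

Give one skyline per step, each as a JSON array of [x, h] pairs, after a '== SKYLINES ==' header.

== SKYLINES ==
[[22,14],[23,0]]
[[22,14],[23,0],[42,8],[49,0]]
[[22,14],[23,6],[38,0],[42,8],[49,0]]
[[9,14],[16,0],[22,14],[23,6],[38,0],[42,8],[49,0]]
[[9,14],[16,0],[22,14],[23,6],[38,0],[42,8],[49,0]]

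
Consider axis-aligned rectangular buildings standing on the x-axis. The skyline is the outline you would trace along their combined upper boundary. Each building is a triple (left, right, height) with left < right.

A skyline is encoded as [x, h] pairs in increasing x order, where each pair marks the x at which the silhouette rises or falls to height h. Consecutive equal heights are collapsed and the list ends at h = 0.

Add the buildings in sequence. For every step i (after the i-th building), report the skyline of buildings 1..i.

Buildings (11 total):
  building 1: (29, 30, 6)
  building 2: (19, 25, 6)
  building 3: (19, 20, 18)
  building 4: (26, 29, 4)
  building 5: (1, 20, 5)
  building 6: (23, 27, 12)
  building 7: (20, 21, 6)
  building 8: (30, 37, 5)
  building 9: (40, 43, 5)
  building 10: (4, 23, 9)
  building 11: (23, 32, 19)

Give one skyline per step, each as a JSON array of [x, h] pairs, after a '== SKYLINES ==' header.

== SKYLINES ==
[[29,6],[30,0]]
[[19,6],[25,0],[29,6],[30,0]]
[[19,18],[20,6],[25,0],[29,6],[30,0]]
[[19,18],[20,6],[25,0],[26,4],[29,6],[30,0]]
[[1,5],[19,18],[20,6],[25,0],[26,4],[29,6],[30,0]]
[[1,5],[19,18],[20,6],[23,12],[27,4],[29,6],[30,0]]
[[1,5],[19,18],[20,6],[23,12],[27,4],[29,6],[30,0]]
[[1,5],[19,18],[20,6],[23,12],[27,4],[29,6],[30,5],[37,0]]
[[1,5],[19,18],[20,6],[23,12],[27,4],[29,6],[30,5],[37,0],[40,5],[43,0]]
[[1,5],[4,9],[19,18],[20,9],[23,12],[27,4],[29,6],[30,5],[37,0],[40,5],[43,0]]
[[1,5],[4,9],[19,18],[20,9],[23,19],[32,5],[37,0],[40,5],[43,0]]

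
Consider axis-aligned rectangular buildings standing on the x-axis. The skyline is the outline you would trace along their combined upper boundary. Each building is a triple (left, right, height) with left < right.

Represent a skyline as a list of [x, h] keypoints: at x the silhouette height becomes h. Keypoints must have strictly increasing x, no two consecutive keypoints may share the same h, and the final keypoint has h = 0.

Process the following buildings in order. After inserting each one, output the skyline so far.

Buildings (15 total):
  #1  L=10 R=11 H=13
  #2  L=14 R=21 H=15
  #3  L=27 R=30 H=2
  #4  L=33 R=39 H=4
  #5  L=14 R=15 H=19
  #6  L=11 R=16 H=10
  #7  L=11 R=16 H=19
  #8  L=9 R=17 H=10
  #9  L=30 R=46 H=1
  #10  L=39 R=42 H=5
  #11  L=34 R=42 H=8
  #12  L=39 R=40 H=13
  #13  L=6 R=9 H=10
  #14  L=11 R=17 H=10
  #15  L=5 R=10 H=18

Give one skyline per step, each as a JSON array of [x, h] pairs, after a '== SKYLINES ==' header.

== SKYLINES ==
[[10,13],[11,0]]
[[10,13],[11,0],[14,15],[21,0]]
[[10,13],[11,0],[14,15],[21,0],[27,2],[30,0]]
[[10,13],[11,0],[14,15],[21,0],[27,2],[30,0],[33,4],[39,0]]
[[10,13],[11,0],[14,19],[15,15],[21,0],[27,2],[30,0],[33,4],[39,0]]
[[10,13],[11,10],[14,19],[15,15],[21,0],[27,2],[30,0],[33,4],[39,0]]
[[10,13],[11,19],[16,15],[21,0],[27,2],[30,0],[33,4],[39,0]]
[[9,10],[10,13],[11,19],[16,15],[21,0],[27,2],[30,0],[33,4],[39,0]]
[[9,10],[10,13],[11,19],[16,15],[21,0],[27,2],[30,1],[33,4],[39,1],[46,0]]
[[9,10],[10,13],[11,19],[16,15],[21,0],[27,2],[30,1],[33,4],[39,5],[42,1],[46,0]]
[[9,10],[10,13],[11,19],[16,15],[21,0],[27,2],[30,1],[33,4],[34,8],[42,1],[46,0]]
[[9,10],[10,13],[11,19],[16,15],[21,0],[27,2],[30,1],[33,4],[34,8],[39,13],[40,8],[42,1],[46,0]]
[[6,10],[10,13],[11,19],[16,15],[21,0],[27,2],[30,1],[33,4],[34,8],[39,13],[40,8],[42,1],[46,0]]
[[6,10],[10,13],[11,19],[16,15],[21,0],[27,2],[30,1],[33,4],[34,8],[39,13],[40,8],[42,1],[46,0]]
[[5,18],[10,13],[11,19],[16,15],[21,0],[27,2],[30,1],[33,4],[34,8],[39,13],[40,8],[42,1],[46,0]]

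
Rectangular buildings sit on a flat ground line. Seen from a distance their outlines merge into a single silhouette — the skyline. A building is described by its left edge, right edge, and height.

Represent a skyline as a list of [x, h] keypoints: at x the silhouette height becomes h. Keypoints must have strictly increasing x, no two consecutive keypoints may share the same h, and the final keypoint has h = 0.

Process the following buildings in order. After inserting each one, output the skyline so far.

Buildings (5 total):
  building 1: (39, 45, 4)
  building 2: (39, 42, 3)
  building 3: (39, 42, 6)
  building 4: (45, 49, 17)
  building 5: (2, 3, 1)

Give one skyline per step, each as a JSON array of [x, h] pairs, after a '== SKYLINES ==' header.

== SKYLINES ==
[[39,4],[45,0]]
[[39,4],[45,0]]
[[39,6],[42,4],[45,0]]
[[39,6],[42,4],[45,17],[49,0]]
[[2,1],[3,0],[39,6],[42,4],[45,17],[49,0]]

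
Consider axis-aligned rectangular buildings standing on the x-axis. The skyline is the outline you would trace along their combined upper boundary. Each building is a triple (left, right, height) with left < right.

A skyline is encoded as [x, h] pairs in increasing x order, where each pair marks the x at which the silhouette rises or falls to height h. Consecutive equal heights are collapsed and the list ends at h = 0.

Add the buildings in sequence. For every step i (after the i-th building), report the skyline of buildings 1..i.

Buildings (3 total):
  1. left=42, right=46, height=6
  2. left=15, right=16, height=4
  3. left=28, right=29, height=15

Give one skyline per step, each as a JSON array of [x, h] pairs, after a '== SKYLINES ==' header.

== SKYLINES ==
[[42,6],[46,0]]
[[15,4],[16,0],[42,6],[46,0]]
[[15,4],[16,0],[28,15],[29,0],[42,6],[46,0]]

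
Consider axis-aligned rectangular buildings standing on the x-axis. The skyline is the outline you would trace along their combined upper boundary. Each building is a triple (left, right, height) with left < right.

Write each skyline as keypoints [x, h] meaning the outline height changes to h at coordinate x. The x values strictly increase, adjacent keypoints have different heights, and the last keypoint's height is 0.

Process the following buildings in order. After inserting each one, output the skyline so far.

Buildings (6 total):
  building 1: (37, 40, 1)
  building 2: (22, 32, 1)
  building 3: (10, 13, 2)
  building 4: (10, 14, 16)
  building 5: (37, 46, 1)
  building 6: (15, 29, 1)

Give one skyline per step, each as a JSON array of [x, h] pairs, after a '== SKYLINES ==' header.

== SKYLINES ==
[[37,1],[40,0]]
[[22,1],[32,0],[37,1],[40,0]]
[[10,2],[13,0],[22,1],[32,0],[37,1],[40,0]]
[[10,16],[14,0],[22,1],[32,0],[37,1],[40,0]]
[[10,16],[14,0],[22,1],[32,0],[37,1],[46,0]]
[[10,16],[14,0],[15,1],[32,0],[37,1],[46,0]]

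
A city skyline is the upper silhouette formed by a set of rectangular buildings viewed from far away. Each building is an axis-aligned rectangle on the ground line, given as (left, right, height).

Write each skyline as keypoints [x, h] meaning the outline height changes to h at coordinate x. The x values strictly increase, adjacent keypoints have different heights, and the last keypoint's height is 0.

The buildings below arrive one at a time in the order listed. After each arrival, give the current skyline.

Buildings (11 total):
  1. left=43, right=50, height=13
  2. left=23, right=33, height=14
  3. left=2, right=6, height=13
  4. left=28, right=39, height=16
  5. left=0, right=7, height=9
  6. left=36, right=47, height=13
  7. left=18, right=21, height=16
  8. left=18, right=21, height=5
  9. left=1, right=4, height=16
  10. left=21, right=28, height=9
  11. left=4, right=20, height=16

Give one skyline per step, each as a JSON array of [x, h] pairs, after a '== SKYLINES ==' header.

== SKYLINES ==
[[43,13],[50,0]]
[[23,14],[33,0],[43,13],[50,0]]
[[2,13],[6,0],[23,14],[33,0],[43,13],[50,0]]
[[2,13],[6,0],[23,14],[28,16],[39,0],[43,13],[50,0]]
[[0,9],[2,13],[6,9],[7,0],[23,14],[28,16],[39,0],[43,13],[50,0]]
[[0,9],[2,13],[6,9],[7,0],[23,14],[28,16],[39,13],[50,0]]
[[0,9],[2,13],[6,9],[7,0],[18,16],[21,0],[23,14],[28,16],[39,13],[50,0]]
[[0,9],[2,13],[6,9],[7,0],[18,16],[21,0],[23,14],[28,16],[39,13],[50,0]]
[[0,9],[1,16],[4,13],[6,9],[7,0],[18,16],[21,0],[23,14],[28,16],[39,13],[50,0]]
[[0,9],[1,16],[4,13],[6,9],[7,0],[18,16],[21,9],[23,14],[28,16],[39,13],[50,0]]
[[0,9],[1,16],[21,9],[23,14],[28,16],[39,13],[50,0]]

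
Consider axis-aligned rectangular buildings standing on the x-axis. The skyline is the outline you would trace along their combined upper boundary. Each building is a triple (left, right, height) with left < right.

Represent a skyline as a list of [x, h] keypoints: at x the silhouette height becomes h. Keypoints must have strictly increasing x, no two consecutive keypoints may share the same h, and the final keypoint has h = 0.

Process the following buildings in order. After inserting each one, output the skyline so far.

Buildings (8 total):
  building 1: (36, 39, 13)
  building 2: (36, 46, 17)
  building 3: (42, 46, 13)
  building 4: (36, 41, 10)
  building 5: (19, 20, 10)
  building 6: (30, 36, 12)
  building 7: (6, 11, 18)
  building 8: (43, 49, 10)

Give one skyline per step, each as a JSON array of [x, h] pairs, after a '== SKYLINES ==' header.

== SKYLINES ==
[[36,13],[39,0]]
[[36,17],[46,0]]
[[36,17],[46,0]]
[[36,17],[46,0]]
[[19,10],[20,0],[36,17],[46,0]]
[[19,10],[20,0],[30,12],[36,17],[46,0]]
[[6,18],[11,0],[19,10],[20,0],[30,12],[36,17],[46,0]]
[[6,18],[11,0],[19,10],[20,0],[30,12],[36,17],[46,10],[49,0]]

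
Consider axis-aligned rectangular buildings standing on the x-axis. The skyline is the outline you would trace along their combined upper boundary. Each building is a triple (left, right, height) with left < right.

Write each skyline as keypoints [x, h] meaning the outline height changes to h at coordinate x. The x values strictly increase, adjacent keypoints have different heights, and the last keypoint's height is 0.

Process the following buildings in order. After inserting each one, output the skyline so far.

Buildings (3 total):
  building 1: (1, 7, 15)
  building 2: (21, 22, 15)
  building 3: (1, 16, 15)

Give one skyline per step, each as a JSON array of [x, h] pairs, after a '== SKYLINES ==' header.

== SKYLINES ==
[[1,15],[7,0]]
[[1,15],[7,0],[21,15],[22,0]]
[[1,15],[16,0],[21,15],[22,0]]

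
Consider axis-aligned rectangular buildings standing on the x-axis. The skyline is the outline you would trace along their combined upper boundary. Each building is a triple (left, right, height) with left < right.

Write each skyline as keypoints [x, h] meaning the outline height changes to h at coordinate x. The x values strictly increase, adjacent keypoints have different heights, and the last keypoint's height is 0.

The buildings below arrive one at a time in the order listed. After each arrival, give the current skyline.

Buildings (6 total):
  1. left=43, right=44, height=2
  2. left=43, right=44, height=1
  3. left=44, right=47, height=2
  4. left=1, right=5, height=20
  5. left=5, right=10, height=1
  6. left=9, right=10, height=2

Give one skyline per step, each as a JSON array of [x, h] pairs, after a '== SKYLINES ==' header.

== SKYLINES ==
[[43,2],[44,0]]
[[43,2],[44,0]]
[[43,2],[47,0]]
[[1,20],[5,0],[43,2],[47,0]]
[[1,20],[5,1],[10,0],[43,2],[47,0]]
[[1,20],[5,1],[9,2],[10,0],[43,2],[47,0]]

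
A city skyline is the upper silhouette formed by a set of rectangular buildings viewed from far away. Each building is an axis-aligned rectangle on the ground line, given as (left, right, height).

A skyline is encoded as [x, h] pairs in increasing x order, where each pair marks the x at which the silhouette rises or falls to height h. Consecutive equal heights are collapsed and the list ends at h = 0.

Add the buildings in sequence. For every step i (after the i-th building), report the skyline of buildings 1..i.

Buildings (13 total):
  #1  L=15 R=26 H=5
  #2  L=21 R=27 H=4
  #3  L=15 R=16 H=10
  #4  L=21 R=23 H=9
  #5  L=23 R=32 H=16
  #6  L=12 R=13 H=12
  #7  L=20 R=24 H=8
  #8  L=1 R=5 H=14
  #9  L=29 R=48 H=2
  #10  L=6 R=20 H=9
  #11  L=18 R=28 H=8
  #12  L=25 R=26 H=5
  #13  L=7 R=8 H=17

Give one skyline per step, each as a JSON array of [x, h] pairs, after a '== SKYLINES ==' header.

== SKYLINES ==
[[15,5],[26,0]]
[[15,5],[26,4],[27,0]]
[[15,10],[16,5],[26,4],[27,0]]
[[15,10],[16,5],[21,9],[23,5],[26,4],[27,0]]
[[15,10],[16,5],[21,9],[23,16],[32,0]]
[[12,12],[13,0],[15,10],[16,5],[21,9],[23,16],[32,0]]
[[12,12],[13,0],[15,10],[16,5],[20,8],[21,9],[23,16],[32,0]]
[[1,14],[5,0],[12,12],[13,0],[15,10],[16,5],[20,8],[21,9],[23,16],[32,0]]
[[1,14],[5,0],[12,12],[13,0],[15,10],[16,5],[20,8],[21,9],[23,16],[32,2],[48,0]]
[[1,14],[5,0],[6,9],[12,12],[13,9],[15,10],[16,9],[20,8],[21,9],[23,16],[32,2],[48,0]]
[[1,14],[5,0],[6,9],[12,12],[13,9],[15,10],[16,9],[20,8],[21,9],[23,16],[32,2],[48,0]]
[[1,14],[5,0],[6,9],[12,12],[13,9],[15,10],[16,9],[20,8],[21,9],[23,16],[32,2],[48,0]]
[[1,14],[5,0],[6,9],[7,17],[8,9],[12,12],[13,9],[15,10],[16,9],[20,8],[21,9],[23,16],[32,2],[48,0]]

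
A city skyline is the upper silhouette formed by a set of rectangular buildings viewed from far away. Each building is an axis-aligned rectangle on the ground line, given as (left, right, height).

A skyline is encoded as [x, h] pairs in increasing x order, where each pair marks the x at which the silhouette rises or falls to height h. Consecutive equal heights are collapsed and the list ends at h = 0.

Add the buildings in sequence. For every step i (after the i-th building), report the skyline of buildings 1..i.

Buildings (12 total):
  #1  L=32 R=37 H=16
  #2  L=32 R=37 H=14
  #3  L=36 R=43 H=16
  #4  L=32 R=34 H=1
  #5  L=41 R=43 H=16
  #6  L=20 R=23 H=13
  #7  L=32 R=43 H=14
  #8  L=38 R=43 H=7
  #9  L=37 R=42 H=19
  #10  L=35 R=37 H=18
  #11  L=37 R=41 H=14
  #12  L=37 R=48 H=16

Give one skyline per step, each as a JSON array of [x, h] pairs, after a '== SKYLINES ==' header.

== SKYLINES ==
[[32,16],[37,0]]
[[32,16],[37,0]]
[[32,16],[43,0]]
[[32,16],[43,0]]
[[32,16],[43,0]]
[[20,13],[23,0],[32,16],[43,0]]
[[20,13],[23,0],[32,16],[43,0]]
[[20,13],[23,0],[32,16],[43,0]]
[[20,13],[23,0],[32,16],[37,19],[42,16],[43,0]]
[[20,13],[23,0],[32,16],[35,18],[37,19],[42,16],[43,0]]
[[20,13],[23,0],[32,16],[35,18],[37,19],[42,16],[43,0]]
[[20,13],[23,0],[32,16],[35,18],[37,19],[42,16],[48,0]]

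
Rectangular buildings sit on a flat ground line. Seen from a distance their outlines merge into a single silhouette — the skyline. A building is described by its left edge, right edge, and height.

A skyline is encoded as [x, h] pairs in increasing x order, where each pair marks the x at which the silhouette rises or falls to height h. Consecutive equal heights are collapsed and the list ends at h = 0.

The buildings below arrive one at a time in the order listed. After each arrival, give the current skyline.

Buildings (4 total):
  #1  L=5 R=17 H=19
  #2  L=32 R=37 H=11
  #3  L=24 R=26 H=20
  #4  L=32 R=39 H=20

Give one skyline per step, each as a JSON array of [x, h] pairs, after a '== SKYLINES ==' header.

== SKYLINES ==
[[5,19],[17,0]]
[[5,19],[17,0],[32,11],[37,0]]
[[5,19],[17,0],[24,20],[26,0],[32,11],[37,0]]
[[5,19],[17,0],[24,20],[26,0],[32,20],[39,0]]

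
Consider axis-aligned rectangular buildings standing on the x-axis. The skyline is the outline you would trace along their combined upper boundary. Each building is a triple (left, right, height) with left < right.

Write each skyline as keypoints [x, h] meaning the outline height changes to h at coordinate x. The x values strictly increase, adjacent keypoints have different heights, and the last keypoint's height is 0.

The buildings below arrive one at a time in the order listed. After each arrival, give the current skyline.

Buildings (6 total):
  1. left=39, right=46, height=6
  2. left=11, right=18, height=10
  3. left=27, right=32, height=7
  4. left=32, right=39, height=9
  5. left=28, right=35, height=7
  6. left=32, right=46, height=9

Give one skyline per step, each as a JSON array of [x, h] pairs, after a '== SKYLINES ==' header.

== SKYLINES ==
[[39,6],[46,0]]
[[11,10],[18,0],[39,6],[46,0]]
[[11,10],[18,0],[27,7],[32,0],[39,6],[46,0]]
[[11,10],[18,0],[27,7],[32,9],[39,6],[46,0]]
[[11,10],[18,0],[27,7],[32,9],[39,6],[46,0]]
[[11,10],[18,0],[27,7],[32,9],[46,0]]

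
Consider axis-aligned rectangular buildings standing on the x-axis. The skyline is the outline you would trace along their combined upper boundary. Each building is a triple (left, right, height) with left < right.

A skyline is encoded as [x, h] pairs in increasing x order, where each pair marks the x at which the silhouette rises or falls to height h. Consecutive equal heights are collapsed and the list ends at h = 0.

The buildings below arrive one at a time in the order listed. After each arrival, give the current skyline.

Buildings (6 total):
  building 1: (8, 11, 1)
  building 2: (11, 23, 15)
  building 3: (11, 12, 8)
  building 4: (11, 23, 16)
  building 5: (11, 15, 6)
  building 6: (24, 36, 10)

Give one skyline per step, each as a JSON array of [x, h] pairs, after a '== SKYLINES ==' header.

== SKYLINES ==
[[8,1],[11,0]]
[[8,1],[11,15],[23,0]]
[[8,1],[11,15],[23,0]]
[[8,1],[11,16],[23,0]]
[[8,1],[11,16],[23,0]]
[[8,1],[11,16],[23,0],[24,10],[36,0]]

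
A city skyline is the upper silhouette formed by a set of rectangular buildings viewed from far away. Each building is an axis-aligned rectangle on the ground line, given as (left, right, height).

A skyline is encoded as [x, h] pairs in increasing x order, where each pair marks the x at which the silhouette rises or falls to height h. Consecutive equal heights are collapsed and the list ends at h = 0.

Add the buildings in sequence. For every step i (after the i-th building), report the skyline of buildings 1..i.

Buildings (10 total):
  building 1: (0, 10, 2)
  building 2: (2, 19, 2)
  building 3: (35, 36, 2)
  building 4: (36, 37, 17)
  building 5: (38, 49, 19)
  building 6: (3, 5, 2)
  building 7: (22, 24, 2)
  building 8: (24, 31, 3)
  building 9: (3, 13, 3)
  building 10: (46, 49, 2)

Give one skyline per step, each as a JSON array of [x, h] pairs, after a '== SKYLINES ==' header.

== SKYLINES ==
[[0,2],[10,0]]
[[0,2],[19,0]]
[[0,2],[19,0],[35,2],[36,0]]
[[0,2],[19,0],[35,2],[36,17],[37,0]]
[[0,2],[19,0],[35,2],[36,17],[37,0],[38,19],[49,0]]
[[0,2],[19,0],[35,2],[36,17],[37,0],[38,19],[49,0]]
[[0,2],[19,0],[22,2],[24,0],[35,2],[36,17],[37,0],[38,19],[49,0]]
[[0,2],[19,0],[22,2],[24,3],[31,0],[35,2],[36,17],[37,0],[38,19],[49,0]]
[[0,2],[3,3],[13,2],[19,0],[22,2],[24,3],[31,0],[35,2],[36,17],[37,0],[38,19],[49,0]]
[[0,2],[3,3],[13,2],[19,0],[22,2],[24,3],[31,0],[35,2],[36,17],[37,0],[38,19],[49,0]]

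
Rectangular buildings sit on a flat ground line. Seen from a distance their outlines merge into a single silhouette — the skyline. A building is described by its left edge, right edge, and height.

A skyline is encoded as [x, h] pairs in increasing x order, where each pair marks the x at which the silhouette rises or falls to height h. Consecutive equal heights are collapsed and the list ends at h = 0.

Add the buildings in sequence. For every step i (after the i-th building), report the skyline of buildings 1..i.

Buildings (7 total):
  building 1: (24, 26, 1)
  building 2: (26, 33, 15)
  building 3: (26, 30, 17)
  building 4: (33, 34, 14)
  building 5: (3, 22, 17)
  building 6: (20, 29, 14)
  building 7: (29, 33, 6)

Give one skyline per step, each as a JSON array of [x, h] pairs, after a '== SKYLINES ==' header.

== SKYLINES ==
[[24,1],[26,0]]
[[24,1],[26,15],[33,0]]
[[24,1],[26,17],[30,15],[33,0]]
[[24,1],[26,17],[30,15],[33,14],[34,0]]
[[3,17],[22,0],[24,1],[26,17],[30,15],[33,14],[34,0]]
[[3,17],[22,14],[26,17],[30,15],[33,14],[34,0]]
[[3,17],[22,14],[26,17],[30,15],[33,14],[34,0]]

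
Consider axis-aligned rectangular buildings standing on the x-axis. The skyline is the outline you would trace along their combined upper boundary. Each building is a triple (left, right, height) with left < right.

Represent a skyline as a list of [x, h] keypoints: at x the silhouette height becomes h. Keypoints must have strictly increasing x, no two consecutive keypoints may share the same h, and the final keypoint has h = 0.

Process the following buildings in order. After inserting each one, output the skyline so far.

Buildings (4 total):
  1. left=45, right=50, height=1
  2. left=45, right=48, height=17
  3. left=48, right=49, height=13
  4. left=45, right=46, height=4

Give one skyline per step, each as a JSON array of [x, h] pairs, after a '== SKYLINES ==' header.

== SKYLINES ==
[[45,1],[50,0]]
[[45,17],[48,1],[50,0]]
[[45,17],[48,13],[49,1],[50,0]]
[[45,17],[48,13],[49,1],[50,0]]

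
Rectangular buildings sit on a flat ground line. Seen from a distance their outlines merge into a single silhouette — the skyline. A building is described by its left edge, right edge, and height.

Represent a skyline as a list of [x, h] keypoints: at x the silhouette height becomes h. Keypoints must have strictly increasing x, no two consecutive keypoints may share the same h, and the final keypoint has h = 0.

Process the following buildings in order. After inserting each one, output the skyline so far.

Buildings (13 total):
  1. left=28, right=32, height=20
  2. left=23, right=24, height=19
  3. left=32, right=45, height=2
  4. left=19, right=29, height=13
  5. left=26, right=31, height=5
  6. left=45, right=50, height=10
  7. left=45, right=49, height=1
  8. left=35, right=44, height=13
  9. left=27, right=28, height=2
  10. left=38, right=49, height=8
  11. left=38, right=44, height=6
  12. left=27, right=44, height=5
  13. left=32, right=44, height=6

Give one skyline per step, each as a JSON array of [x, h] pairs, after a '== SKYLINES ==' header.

== SKYLINES ==
[[28,20],[32,0]]
[[23,19],[24,0],[28,20],[32,0]]
[[23,19],[24,0],[28,20],[32,2],[45,0]]
[[19,13],[23,19],[24,13],[28,20],[32,2],[45,0]]
[[19,13],[23,19],[24,13],[28,20],[32,2],[45,0]]
[[19,13],[23,19],[24,13],[28,20],[32,2],[45,10],[50,0]]
[[19,13],[23,19],[24,13],[28,20],[32,2],[45,10],[50,0]]
[[19,13],[23,19],[24,13],[28,20],[32,2],[35,13],[44,2],[45,10],[50,0]]
[[19,13],[23,19],[24,13],[28,20],[32,2],[35,13],[44,2],[45,10],[50,0]]
[[19,13],[23,19],[24,13],[28,20],[32,2],[35,13],[44,8],[45,10],[50,0]]
[[19,13],[23,19],[24,13],[28,20],[32,2],[35,13],[44,8],[45,10],[50,0]]
[[19,13],[23,19],[24,13],[28,20],[32,5],[35,13],[44,8],[45,10],[50,0]]
[[19,13],[23,19],[24,13],[28,20],[32,6],[35,13],[44,8],[45,10],[50,0]]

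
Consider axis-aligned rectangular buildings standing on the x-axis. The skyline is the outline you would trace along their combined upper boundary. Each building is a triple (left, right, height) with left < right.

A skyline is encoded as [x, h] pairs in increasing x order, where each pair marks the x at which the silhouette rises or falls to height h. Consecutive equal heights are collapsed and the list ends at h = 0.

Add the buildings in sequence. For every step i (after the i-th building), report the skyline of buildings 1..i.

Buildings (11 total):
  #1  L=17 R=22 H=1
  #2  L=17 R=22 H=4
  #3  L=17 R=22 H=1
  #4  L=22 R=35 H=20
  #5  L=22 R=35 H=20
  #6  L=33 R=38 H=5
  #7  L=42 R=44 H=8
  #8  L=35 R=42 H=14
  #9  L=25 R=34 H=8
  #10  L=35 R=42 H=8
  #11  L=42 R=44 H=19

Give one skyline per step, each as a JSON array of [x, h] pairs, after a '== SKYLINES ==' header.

== SKYLINES ==
[[17,1],[22,0]]
[[17,4],[22,0]]
[[17,4],[22,0]]
[[17,4],[22,20],[35,0]]
[[17,4],[22,20],[35,0]]
[[17,4],[22,20],[35,5],[38,0]]
[[17,4],[22,20],[35,5],[38,0],[42,8],[44,0]]
[[17,4],[22,20],[35,14],[42,8],[44,0]]
[[17,4],[22,20],[35,14],[42,8],[44,0]]
[[17,4],[22,20],[35,14],[42,8],[44,0]]
[[17,4],[22,20],[35,14],[42,19],[44,0]]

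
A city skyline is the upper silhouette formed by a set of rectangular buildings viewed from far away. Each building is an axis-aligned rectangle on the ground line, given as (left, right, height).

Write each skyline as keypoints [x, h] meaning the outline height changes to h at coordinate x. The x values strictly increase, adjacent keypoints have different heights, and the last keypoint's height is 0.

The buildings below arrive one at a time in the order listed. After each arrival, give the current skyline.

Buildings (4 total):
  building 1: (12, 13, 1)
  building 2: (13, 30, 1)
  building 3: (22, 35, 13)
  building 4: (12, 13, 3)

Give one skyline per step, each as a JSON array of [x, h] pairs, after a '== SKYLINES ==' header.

== SKYLINES ==
[[12,1],[13,0]]
[[12,1],[30,0]]
[[12,1],[22,13],[35,0]]
[[12,3],[13,1],[22,13],[35,0]]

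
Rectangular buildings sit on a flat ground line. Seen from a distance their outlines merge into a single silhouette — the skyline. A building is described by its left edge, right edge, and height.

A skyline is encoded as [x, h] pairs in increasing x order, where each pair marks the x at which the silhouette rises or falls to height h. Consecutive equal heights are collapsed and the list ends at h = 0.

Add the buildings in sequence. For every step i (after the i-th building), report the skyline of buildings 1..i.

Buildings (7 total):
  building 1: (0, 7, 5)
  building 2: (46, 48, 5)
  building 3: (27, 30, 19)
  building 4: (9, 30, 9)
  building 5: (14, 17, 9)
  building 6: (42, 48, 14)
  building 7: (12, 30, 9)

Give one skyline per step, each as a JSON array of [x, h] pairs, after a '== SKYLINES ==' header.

== SKYLINES ==
[[0,5],[7,0]]
[[0,5],[7,0],[46,5],[48,0]]
[[0,5],[7,0],[27,19],[30,0],[46,5],[48,0]]
[[0,5],[7,0],[9,9],[27,19],[30,0],[46,5],[48,0]]
[[0,5],[7,0],[9,9],[27,19],[30,0],[46,5],[48,0]]
[[0,5],[7,0],[9,9],[27,19],[30,0],[42,14],[48,0]]
[[0,5],[7,0],[9,9],[27,19],[30,0],[42,14],[48,0]]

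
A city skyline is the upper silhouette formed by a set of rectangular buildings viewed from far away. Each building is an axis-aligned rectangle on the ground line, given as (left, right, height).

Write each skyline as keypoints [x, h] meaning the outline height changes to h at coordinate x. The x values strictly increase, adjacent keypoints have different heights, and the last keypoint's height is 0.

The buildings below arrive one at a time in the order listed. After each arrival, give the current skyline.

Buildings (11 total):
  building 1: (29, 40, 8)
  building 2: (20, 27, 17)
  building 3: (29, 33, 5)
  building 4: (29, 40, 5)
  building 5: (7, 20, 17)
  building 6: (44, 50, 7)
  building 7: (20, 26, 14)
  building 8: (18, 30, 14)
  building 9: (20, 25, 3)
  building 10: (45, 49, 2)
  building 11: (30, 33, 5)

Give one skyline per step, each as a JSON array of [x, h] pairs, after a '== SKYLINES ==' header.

== SKYLINES ==
[[29,8],[40,0]]
[[20,17],[27,0],[29,8],[40,0]]
[[20,17],[27,0],[29,8],[40,0]]
[[20,17],[27,0],[29,8],[40,0]]
[[7,17],[27,0],[29,8],[40,0]]
[[7,17],[27,0],[29,8],[40,0],[44,7],[50,0]]
[[7,17],[27,0],[29,8],[40,0],[44,7],[50,0]]
[[7,17],[27,14],[30,8],[40,0],[44,7],[50,0]]
[[7,17],[27,14],[30,8],[40,0],[44,7],[50,0]]
[[7,17],[27,14],[30,8],[40,0],[44,7],[50,0]]
[[7,17],[27,14],[30,8],[40,0],[44,7],[50,0]]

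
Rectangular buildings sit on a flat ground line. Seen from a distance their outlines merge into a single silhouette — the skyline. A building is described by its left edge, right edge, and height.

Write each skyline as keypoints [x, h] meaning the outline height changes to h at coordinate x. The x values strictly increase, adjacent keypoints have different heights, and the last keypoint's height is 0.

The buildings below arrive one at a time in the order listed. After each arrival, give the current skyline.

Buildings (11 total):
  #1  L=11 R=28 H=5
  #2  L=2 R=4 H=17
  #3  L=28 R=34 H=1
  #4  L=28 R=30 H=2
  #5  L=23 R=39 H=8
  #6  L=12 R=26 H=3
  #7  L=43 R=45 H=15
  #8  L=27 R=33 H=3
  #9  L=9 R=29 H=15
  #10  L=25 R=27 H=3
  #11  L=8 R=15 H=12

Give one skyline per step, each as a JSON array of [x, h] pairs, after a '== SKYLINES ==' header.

== SKYLINES ==
[[11,5],[28,0]]
[[2,17],[4,0],[11,5],[28,0]]
[[2,17],[4,0],[11,5],[28,1],[34,0]]
[[2,17],[4,0],[11,5],[28,2],[30,1],[34,0]]
[[2,17],[4,0],[11,5],[23,8],[39,0]]
[[2,17],[4,0],[11,5],[23,8],[39,0]]
[[2,17],[4,0],[11,5],[23,8],[39,0],[43,15],[45,0]]
[[2,17],[4,0],[11,5],[23,8],[39,0],[43,15],[45,0]]
[[2,17],[4,0],[9,15],[29,8],[39,0],[43,15],[45,0]]
[[2,17],[4,0],[9,15],[29,8],[39,0],[43,15],[45,0]]
[[2,17],[4,0],[8,12],[9,15],[29,8],[39,0],[43,15],[45,0]]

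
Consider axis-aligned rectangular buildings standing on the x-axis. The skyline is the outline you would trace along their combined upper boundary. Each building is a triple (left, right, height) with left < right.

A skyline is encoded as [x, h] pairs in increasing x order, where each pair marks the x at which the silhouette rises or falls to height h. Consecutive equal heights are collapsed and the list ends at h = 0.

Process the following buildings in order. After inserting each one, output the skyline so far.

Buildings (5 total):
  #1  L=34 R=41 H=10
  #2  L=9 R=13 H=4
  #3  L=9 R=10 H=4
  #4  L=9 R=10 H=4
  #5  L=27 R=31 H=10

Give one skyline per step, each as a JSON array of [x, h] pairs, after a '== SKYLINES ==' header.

== SKYLINES ==
[[34,10],[41,0]]
[[9,4],[13,0],[34,10],[41,0]]
[[9,4],[13,0],[34,10],[41,0]]
[[9,4],[13,0],[34,10],[41,0]]
[[9,4],[13,0],[27,10],[31,0],[34,10],[41,0]]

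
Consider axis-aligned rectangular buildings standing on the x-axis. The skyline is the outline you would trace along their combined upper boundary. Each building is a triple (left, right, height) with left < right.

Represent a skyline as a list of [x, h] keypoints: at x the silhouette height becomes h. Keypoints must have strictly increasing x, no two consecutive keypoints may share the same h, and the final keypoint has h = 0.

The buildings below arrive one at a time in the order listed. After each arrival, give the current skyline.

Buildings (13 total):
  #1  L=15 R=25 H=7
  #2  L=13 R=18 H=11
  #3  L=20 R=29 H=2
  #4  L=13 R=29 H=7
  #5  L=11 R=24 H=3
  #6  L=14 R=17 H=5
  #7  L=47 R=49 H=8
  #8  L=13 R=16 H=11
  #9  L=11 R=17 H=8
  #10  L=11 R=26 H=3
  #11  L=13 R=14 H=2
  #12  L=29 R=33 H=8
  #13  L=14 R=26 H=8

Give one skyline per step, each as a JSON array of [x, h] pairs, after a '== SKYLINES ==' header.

== SKYLINES ==
[[15,7],[25,0]]
[[13,11],[18,7],[25,0]]
[[13,11],[18,7],[25,2],[29,0]]
[[13,11],[18,7],[29,0]]
[[11,3],[13,11],[18,7],[29,0]]
[[11,3],[13,11],[18,7],[29,0]]
[[11,3],[13,11],[18,7],[29,0],[47,8],[49,0]]
[[11,3],[13,11],[18,7],[29,0],[47,8],[49,0]]
[[11,8],[13,11],[18,7],[29,0],[47,8],[49,0]]
[[11,8],[13,11],[18,7],[29,0],[47,8],[49,0]]
[[11,8],[13,11],[18,7],[29,0],[47,8],[49,0]]
[[11,8],[13,11],[18,7],[29,8],[33,0],[47,8],[49,0]]
[[11,8],[13,11],[18,8],[26,7],[29,8],[33,0],[47,8],[49,0]]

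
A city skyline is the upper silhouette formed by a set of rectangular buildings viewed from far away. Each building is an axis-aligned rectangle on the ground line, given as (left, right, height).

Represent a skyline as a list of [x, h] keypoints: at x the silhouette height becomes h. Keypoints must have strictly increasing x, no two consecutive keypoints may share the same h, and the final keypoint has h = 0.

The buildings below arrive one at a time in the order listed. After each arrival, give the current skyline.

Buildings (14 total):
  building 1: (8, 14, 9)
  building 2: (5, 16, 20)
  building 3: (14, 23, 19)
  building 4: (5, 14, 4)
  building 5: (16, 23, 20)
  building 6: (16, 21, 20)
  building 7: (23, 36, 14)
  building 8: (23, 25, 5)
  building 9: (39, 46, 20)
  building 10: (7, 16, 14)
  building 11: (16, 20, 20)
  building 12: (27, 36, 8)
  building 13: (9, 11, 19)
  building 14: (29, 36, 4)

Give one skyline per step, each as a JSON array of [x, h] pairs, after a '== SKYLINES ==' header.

== SKYLINES ==
[[8,9],[14,0]]
[[5,20],[16,0]]
[[5,20],[16,19],[23,0]]
[[5,20],[16,19],[23,0]]
[[5,20],[23,0]]
[[5,20],[23,0]]
[[5,20],[23,14],[36,0]]
[[5,20],[23,14],[36,0]]
[[5,20],[23,14],[36,0],[39,20],[46,0]]
[[5,20],[23,14],[36,0],[39,20],[46,0]]
[[5,20],[23,14],[36,0],[39,20],[46,0]]
[[5,20],[23,14],[36,0],[39,20],[46,0]]
[[5,20],[23,14],[36,0],[39,20],[46,0]]
[[5,20],[23,14],[36,0],[39,20],[46,0]]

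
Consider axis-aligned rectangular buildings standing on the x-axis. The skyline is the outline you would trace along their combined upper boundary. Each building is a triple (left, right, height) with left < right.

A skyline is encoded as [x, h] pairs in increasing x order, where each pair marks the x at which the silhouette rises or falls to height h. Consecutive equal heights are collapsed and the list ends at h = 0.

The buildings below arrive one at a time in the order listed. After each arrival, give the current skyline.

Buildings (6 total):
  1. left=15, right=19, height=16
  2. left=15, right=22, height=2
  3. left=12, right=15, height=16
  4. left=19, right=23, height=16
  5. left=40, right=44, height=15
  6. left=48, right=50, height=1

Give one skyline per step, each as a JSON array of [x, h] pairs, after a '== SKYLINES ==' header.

== SKYLINES ==
[[15,16],[19,0]]
[[15,16],[19,2],[22,0]]
[[12,16],[19,2],[22,0]]
[[12,16],[23,0]]
[[12,16],[23,0],[40,15],[44,0]]
[[12,16],[23,0],[40,15],[44,0],[48,1],[50,0]]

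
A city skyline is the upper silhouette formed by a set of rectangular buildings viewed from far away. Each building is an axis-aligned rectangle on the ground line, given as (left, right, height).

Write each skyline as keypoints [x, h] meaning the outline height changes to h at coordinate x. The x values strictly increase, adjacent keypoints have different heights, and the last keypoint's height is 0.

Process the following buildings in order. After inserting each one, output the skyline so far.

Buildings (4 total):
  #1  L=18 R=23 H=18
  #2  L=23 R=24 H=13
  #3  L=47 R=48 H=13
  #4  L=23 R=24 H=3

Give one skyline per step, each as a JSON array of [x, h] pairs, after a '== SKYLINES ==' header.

== SKYLINES ==
[[18,18],[23,0]]
[[18,18],[23,13],[24,0]]
[[18,18],[23,13],[24,0],[47,13],[48,0]]
[[18,18],[23,13],[24,0],[47,13],[48,0]]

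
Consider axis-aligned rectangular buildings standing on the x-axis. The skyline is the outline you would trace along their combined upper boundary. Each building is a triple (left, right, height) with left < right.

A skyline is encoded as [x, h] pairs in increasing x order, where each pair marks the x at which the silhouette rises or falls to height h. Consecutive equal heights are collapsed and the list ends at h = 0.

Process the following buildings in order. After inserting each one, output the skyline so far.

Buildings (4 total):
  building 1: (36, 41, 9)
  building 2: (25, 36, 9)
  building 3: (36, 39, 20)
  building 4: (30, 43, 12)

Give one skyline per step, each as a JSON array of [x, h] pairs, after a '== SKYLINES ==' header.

== SKYLINES ==
[[36,9],[41,0]]
[[25,9],[41,0]]
[[25,9],[36,20],[39,9],[41,0]]
[[25,9],[30,12],[36,20],[39,12],[43,0]]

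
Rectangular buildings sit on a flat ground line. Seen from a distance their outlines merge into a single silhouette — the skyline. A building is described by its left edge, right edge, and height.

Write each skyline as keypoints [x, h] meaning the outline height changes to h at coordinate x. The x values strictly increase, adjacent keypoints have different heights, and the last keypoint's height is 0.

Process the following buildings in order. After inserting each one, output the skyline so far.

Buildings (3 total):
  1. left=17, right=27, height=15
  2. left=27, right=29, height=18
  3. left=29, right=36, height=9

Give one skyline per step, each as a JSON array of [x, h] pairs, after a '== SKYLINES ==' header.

== SKYLINES ==
[[17,15],[27,0]]
[[17,15],[27,18],[29,0]]
[[17,15],[27,18],[29,9],[36,0]]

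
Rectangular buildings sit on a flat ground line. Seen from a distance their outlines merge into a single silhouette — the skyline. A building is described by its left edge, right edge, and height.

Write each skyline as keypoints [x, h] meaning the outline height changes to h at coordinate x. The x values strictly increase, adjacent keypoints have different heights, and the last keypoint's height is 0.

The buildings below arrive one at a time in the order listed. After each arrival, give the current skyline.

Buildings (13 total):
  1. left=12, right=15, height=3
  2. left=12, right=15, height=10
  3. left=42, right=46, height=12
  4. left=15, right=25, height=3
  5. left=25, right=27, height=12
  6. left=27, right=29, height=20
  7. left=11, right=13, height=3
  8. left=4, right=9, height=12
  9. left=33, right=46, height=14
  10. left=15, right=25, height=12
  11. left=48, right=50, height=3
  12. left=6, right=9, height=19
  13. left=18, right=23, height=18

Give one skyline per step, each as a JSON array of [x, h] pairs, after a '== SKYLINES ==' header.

== SKYLINES ==
[[12,3],[15,0]]
[[12,10],[15,0]]
[[12,10],[15,0],[42,12],[46,0]]
[[12,10],[15,3],[25,0],[42,12],[46,0]]
[[12,10],[15,3],[25,12],[27,0],[42,12],[46,0]]
[[12,10],[15,3],[25,12],[27,20],[29,0],[42,12],[46,0]]
[[11,3],[12,10],[15,3],[25,12],[27,20],[29,0],[42,12],[46,0]]
[[4,12],[9,0],[11,3],[12,10],[15,3],[25,12],[27,20],[29,0],[42,12],[46,0]]
[[4,12],[9,0],[11,3],[12,10],[15,3],[25,12],[27,20],[29,0],[33,14],[46,0]]
[[4,12],[9,0],[11,3],[12,10],[15,12],[27,20],[29,0],[33,14],[46,0]]
[[4,12],[9,0],[11,3],[12,10],[15,12],[27,20],[29,0],[33,14],[46,0],[48,3],[50,0]]
[[4,12],[6,19],[9,0],[11,3],[12,10],[15,12],[27,20],[29,0],[33,14],[46,0],[48,3],[50,0]]
[[4,12],[6,19],[9,0],[11,3],[12,10],[15,12],[18,18],[23,12],[27,20],[29,0],[33,14],[46,0],[48,3],[50,0]]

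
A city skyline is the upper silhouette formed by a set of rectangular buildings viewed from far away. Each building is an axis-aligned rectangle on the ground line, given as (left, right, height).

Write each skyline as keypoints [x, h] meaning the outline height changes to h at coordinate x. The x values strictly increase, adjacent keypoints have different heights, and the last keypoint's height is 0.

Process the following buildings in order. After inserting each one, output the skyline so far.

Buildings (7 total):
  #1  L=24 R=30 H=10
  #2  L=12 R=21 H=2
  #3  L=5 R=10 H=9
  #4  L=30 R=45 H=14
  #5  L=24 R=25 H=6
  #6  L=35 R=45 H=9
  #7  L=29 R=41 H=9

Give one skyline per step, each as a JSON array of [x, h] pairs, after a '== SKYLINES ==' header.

== SKYLINES ==
[[24,10],[30,0]]
[[12,2],[21,0],[24,10],[30,0]]
[[5,9],[10,0],[12,2],[21,0],[24,10],[30,0]]
[[5,9],[10,0],[12,2],[21,0],[24,10],[30,14],[45,0]]
[[5,9],[10,0],[12,2],[21,0],[24,10],[30,14],[45,0]]
[[5,9],[10,0],[12,2],[21,0],[24,10],[30,14],[45,0]]
[[5,9],[10,0],[12,2],[21,0],[24,10],[30,14],[45,0]]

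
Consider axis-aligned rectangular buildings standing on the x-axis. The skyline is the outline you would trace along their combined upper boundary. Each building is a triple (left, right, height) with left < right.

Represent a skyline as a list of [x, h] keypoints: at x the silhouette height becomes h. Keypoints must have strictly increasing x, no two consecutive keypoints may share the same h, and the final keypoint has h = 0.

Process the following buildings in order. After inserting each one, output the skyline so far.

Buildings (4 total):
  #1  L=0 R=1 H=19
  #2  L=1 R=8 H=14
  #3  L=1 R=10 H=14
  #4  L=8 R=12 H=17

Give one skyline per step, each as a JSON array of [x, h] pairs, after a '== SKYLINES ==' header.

== SKYLINES ==
[[0,19],[1,0]]
[[0,19],[1,14],[8,0]]
[[0,19],[1,14],[10,0]]
[[0,19],[1,14],[8,17],[12,0]]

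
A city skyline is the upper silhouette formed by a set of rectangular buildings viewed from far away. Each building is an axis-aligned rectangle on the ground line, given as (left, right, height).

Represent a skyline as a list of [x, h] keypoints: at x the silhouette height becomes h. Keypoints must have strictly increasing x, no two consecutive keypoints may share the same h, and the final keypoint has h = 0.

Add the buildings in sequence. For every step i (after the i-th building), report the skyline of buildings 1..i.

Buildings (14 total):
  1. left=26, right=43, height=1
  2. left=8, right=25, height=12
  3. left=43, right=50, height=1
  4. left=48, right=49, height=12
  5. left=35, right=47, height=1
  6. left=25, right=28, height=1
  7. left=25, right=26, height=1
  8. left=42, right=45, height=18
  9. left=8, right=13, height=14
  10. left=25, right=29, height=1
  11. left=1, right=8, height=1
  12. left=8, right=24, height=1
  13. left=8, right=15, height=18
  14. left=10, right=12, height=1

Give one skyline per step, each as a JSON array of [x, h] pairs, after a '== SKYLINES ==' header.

== SKYLINES ==
[[26,1],[43,0]]
[[8,12],[25,0],[26,1],[43,0]]
[[8,12],[25,0],[26,1],[50,0]]
[[8,12],[25,0],[26,1],[48,12],[49,1],[50,0]]
[[8,12],[25,0],[26,1],[48,12],[49,1],[50,0]]
[[8,12],[25,1],[48,12],[49,1],[50,0]]
[[8,12],[25,1],[48,12],[49,1],[50,0]]
[[8,12],[25,1],[42,18],[45,1],[48,12],[49,1],[50,0]]
[[8,14],[13,12],[25,1],[42,18],[45,1],[48,12],[49,1],[50,0]]
[[8,14],[13,12],[25,1],[42,18],[45,1],[48,12],[49,1],[50,0]]
[[1,1],[8,14],[13,12],[25,1],[42,18],[45,1],[48,12],[49,1],[50,0]]
[[1,1],[8,14],[13,12],[25,1],[42,18],[45,1],[48,12],[49,1],[50,0]]
[[1,1],[8,18],[15,12],[25,1],[42,18],[45,1],[48,12],[49,1],[50,0]]
[[1,1],[8,18],[15,12],[25,1],[42,18],[45,1],[48,12],[49,1],[50,0]]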